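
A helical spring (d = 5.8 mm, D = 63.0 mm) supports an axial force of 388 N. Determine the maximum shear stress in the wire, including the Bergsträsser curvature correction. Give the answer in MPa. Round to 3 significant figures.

358 MPa

Spring index C = D/d = 63.0/5.8 = 10.8621
K_B = (4C+2)/(4C−3) = 45.448/40.448 = 1.1236
τ₀ = 8FD/(πd³) = 8·388·63.0/(π·5.8³) = 195552/612.96 = 319.03 MPa
τ_max = K·τ₀ = 1.1236 × 319.03 = 358.46 MPa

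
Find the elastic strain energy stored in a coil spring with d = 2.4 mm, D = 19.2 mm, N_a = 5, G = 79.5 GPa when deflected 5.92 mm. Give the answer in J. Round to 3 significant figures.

0.163 J

k = Gd⁴/(8D³N_a) = (79.5×10³)(2.4⁴)/(8·19.2³·5) = 9.3164 N/mm
U = ½kδ² = 0.5 × 9.3164 × 5.92² = 163.25 N·mm = 0.16325 J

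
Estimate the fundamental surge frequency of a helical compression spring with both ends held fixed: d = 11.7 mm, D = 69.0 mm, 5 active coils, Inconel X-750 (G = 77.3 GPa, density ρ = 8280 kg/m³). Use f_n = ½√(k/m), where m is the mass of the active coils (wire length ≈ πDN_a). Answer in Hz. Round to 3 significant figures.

169 Hz

k = Gd⁴/(8D³N_a) = (77.3×10³)(11.7⁴)/(8·69.0³·5) = 110.23 N/mm = 1.1023e+05 N/m
Wire length L = πDN_a = π·69.0·5 = 1083.8 mm
m = ρ·(πd²/4)·L = 8280 × 107.51×10⁻⁶ m² × 1.0838 m = 0.96485 kg
f_n = ½√(k/m) = 0.5·√(1.1023e+05/0.96485) = 0.5·√(1.1425e+05) = 169 Hz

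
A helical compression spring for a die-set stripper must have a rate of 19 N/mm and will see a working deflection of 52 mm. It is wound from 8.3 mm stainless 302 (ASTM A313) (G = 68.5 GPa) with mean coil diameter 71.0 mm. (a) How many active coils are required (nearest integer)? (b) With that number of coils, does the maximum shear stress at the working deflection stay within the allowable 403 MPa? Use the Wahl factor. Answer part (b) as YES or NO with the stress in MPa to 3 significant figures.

N_a = Gd⁴/(8D³k) = (68.5×10³)(8.3⁴)/(8·71.0³·19) = 5.976 → N_a = 6
Actual rate k = Gd⁴/(8D³·6) = 18.923 N/mm
Working load F = kδ = 18.923·52 = 983.99 N
C = 71.0/8.3 = 8.5542; K_W = (4C−1)/(4C−4)+0.615/C = 1.1712
τ_max = K_W·8FD/(πd³) = 1.1712·311.14 = 364.4 MPa
τ_max ≤ 403 MPa → acceptable

(a) 6 coils; (b) YES, τ_max = 364 MPa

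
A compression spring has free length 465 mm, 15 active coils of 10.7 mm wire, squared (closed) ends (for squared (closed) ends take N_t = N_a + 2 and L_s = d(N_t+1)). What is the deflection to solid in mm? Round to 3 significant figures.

272 mm

N_t = 17; L_s = 10.7·18 = 192.6 mm
δ_solid = L₀ − L_s = 465 − 192.6 = 272.4 mm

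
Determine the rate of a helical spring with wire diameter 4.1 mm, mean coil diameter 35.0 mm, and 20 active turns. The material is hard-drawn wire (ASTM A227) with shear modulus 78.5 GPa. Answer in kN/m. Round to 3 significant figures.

k = Gd⁴/(8D³N_a) = (78.5×10³ × 4.1⁴) / (8 × 35.0³ × 20)
  = 2.21822e+07 / 6.86e+06 = 3.2336 N/mm

3.23 kN/m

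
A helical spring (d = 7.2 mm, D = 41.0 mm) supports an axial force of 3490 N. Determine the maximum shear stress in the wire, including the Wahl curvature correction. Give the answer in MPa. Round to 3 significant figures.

1240 MPa

Spring index C = D/d = 41.0/7.2 = 5.6944
K_W = (4C−1)/(4C−4) + 0.615/C = 21.778/18.778 + 0.1080 = 1.2678
τ₀ = 8FD/(πd³) = 8·3490·41.0/(π·7.2³) = 1.14472e+06/1172.6 = 976.23 MPa
τ_max = K·τ₀ = 1.2678 × 976.23 = 1237.6 MPa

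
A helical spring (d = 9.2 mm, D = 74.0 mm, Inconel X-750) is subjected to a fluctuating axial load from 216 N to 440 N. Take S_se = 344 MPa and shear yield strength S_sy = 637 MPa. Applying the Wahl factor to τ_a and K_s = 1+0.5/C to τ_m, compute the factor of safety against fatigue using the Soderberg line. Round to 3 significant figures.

4.43

C = D/d = 74.0/9.2 = 8.0435; K_W = (4C−1)/(4C−4)+0.615/C = 1.1829; K_s = 1+0.5/C = 1.0622
F_a = (F_max−F_min)/2 = 112 N; F_m = (F_max+F_min)/2 = 328 N
τ_a = K_W·8F_aD/(πd³) = 1.1829 × 27.104 = 32.062 MPa
τ_m = K_s·8F_mD/(πd³) = 1.0622 × 79.375 = 84.309 MPa
Soderberg: 1/n_f = τ_a/S_se + τ_m/S_sy = 32.062/344 + 84.309/637 = 0.09320 + 0.13235 = 0.22556
n_f = 1/0.22556 = 4.433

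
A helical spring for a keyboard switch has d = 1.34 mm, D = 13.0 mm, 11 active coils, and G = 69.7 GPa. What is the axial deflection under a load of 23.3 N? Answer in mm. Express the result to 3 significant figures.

20.0 mm

k = Gd⁴/(8D³N_a) = (69.7×10³)(1.34⁴)/(8·13.0³·11) = 1.1624 N/mm
δ = F/k = 23.3 / 1.1624 = 20.045 mm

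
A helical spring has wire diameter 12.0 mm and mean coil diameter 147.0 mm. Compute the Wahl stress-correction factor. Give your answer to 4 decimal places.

C = D/d = 147.0/12.0 = 12.2500
K_W = (4C−1)/(4C−4) + 0.615/C = 48.000/45.000 + 0.0502 = 1.1169

1.1169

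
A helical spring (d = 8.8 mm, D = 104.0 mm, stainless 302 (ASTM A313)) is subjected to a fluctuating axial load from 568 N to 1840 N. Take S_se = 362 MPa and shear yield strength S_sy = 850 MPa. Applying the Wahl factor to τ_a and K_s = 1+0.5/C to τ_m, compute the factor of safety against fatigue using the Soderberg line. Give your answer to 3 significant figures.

0.747

C = D/d = 104.0/8.8 = 11.8182; K_W = (4C−1)/(4C−4)+0.615/C = 1.1214; K_s = 1+0.5/C = 1.0423
F_a = (F_max−F_min)/2 = 636 N; F_m = (F_max+F_min)/2 = 1204 N
τ_a = K_W·8F_aD/(πd³) = 1.1214 × 247.16 = 277.16 MPa
τ_m = K_s·8F_mD/(πd³) = 1.0423 × 467.9 = 487.69 MPa
Soderberg: 1/n_f = τ_a/S_se + τ_m/S_sy = 277.16/362 + 487.69/850 = 0.76563 + 0.57376 = 1.3394
n_f = 1/1.3394 = 0.7466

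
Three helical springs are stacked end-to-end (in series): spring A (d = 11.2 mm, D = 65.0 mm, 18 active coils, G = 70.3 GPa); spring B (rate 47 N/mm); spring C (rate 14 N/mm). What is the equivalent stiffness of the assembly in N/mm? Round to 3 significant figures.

k_A = Gd⁴/(8D³N_a) = (70.3×10³)(11.2⁴)/(8·65.0³·18) = 27.972 N/mm
Series: 1/k_eq = 1/27.972 + 1/47 + 1/14 = 0.12846; k_eq = 7.7848 N/mm

7.78 N/mm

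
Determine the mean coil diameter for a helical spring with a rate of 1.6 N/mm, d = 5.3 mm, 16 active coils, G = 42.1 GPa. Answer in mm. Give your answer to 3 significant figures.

54.5 mm

D = (Gd⁴/(8N_a·k))^(1/3) = (42.1×10³·5.3⁴/(8·16·1.6))^(1/3)
  = (162202)^(1/3) = 54.5362 mm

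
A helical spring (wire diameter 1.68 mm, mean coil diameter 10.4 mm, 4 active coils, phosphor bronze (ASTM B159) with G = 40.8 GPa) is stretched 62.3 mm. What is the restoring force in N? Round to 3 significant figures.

563 N

k = Gd⁴/(8D³N_a) = (40.8×10³)(1.68⁴)/(8·10.4³·4) = 9.0292 N/mm
F = k·δ = 9.0292 × 62.3 = 562.52 N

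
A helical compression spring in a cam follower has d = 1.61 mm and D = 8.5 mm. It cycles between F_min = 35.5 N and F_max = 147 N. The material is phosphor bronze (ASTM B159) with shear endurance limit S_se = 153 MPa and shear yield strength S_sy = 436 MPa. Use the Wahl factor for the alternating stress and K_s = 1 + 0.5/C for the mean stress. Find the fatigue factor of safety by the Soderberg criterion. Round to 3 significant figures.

C = D/d = 8.5/1.61 = 5.2795; K_W = (4C−1)/(4C−4)+0.615/C = 1.2917; K_s = 1+0.5/C = 1.0947
F_a = (F_max−F_min)/2 = 55.75 N; F_m = (F_max+F_min)/2 = 91.25 N
τ_a = K_W·8F_aD/(πd³) = 1.2917 × 289.15 = 373.51 MPa
τ_m = K_s·8F_mD/(πd³) = 1.0947 × 473.28 = 518.1 MPa
Soderberg: 1/n_f = τ_a/S_se + τ_m/S_sy = 373.51/153 + 518.1/436 = 2.44124 + 1.18830 = 3.6295
n_f = 1/3.6295 = 0.2755

0.276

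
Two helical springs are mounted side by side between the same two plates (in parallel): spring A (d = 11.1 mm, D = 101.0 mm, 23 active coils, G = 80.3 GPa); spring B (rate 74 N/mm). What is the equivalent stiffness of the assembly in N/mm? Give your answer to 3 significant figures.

k_A = Gd⁴/(8D³N_a) = (80.3×10³)(11.1⁴)/(8·101.0³·23) = 6.4302 N/mm
Parallel: k_eq = 6.4302 + 74 = 80.43 N/mm

80.4 N/mm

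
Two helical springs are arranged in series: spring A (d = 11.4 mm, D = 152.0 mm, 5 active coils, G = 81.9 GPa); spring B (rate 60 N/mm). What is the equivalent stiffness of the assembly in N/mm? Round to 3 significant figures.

k_A = Gd⁴/(8D³N_a) = (81.9×10³)(11.4⁴)/(8·152.0³·5) = 9.8472 N/mm
Series: 1/k_eq = 1/9.8472 + 1/60 = 0.11822; k_eq = 8.4589 N/mm

8.46 N/mm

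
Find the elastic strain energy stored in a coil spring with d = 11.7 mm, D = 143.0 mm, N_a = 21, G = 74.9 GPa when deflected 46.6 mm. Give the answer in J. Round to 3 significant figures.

k = Gd⁴/(8D³N_a) = (74.9×10³)(11.7⁴)/(8·143.0³·21) = 2.857 N/mm
U = ½kδ² = 0.5 × 2.857 × 46.6² = 3102.1 N·mm = 3.1021 J

3.10 J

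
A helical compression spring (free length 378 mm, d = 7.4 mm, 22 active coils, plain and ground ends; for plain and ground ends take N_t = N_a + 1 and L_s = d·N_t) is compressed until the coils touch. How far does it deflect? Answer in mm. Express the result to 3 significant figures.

208 mm

N_t = 23; L_s = 7.4·23 = 170.2 mm
δ_solid = L₀ − L_s = 378 − 170.2 = 207.8 mm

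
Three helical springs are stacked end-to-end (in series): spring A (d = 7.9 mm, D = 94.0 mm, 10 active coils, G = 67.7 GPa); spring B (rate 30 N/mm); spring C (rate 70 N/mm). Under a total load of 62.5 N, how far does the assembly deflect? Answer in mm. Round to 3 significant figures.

k_A = Gd⁴/(8D³N_a) = (67.7×10³)(7.9⁴)/(8·94.0³·10) = 3.9685 N/mm
Series: 1/k_eq = 1/3.9685 + 1/30 + 1/70 = 0.29961; k_eq = 3.3377 N/mm
δ = F/k_eq = 62.5/3.3377 = 18.725 mm

18.7 mm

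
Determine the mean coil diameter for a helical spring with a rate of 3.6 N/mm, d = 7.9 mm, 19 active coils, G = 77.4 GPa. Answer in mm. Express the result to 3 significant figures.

82.0 mm

D = (Gd⁴/(8N_a·k))^(1/3) = (77.4×10³·7.9⁴/(8·19·3.6))^(1/3)
  = (550939)^(1/3) = 81.9787 mm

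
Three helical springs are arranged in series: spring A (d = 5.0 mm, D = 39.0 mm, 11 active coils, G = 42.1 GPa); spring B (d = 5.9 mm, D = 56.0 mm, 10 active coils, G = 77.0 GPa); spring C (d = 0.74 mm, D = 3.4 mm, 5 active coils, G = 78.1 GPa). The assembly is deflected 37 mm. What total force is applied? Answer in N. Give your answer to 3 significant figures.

88.9 N

k_A = Gd⁴/(8D³N_a) = (42.1×10³)(5.0⁴)/(8·39.0³·11) = 5.0406 N/mm
k_B = Gd⁴/(8D³N_a) = (77.0×10³)(5.9⁴)/(8·56.0³·10) = 6.6412 N/mm
k_C = Gd⁴/(8D³N_a) = (78.1×10³)(0.74⁴)/(8·3.4³·5) = 14.896 N/mm
Series: 1/k_eq = 1/5.0406 + 1/6.6412 + 1/14.896 = 0.41609; k_eq = 2.4033 N/mm
F = k_eq·δ = 2.4033·37 = 88.922 N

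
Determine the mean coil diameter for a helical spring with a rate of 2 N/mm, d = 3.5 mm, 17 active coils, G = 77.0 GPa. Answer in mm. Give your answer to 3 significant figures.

34.9 mm

D = (Gd⁴/(8N_a·k))^(1/3) = (77.0×10³·3.5⁴/(8·17·2))^(1/3)
  = (42480.9)^(1/3) = 34.8924 mm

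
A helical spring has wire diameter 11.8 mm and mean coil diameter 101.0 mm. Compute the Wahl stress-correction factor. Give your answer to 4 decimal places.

C = D/d = 101.0/11.8 = 8.5593
K_W = (4C−1)/(4C−4) + 0.615/C = 33.237/30.237 + 0.0719 = 1.1711

1.1711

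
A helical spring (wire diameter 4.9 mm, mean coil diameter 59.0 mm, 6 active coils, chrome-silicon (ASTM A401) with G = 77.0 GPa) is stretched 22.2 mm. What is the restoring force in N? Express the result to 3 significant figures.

100 N

k = Gd⁴/(8D³N_a) = (77.0×10³)(4.9⁴)/(8·59.0³·6) = 4.5027 N/mm
F = k·δ = 4.5027 × 22.2 = 99.961 N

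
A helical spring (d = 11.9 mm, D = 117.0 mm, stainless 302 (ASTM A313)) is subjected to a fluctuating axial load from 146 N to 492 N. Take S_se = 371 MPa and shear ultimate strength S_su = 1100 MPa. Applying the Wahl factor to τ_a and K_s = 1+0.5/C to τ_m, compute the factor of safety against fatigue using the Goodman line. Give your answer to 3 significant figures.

C = D/d = 117.0/11.9 = 9.8319; K_W = (4C−1)/(4C−4)+0.615/C = 1.1475; K_s = 1+0.5/C = 1.0509
F_a = (F_max−F_min)/2 = 173 N; F_m = (F_max+F_min)/2 = 319 N
τ_a = K_W·8F_aD/(πd³) = 1.1475 × 30.587 = 35.097 MPa
τ_m = K_s·8F_mD/(πd³) = 1.0509 × 56.4 = 59.268 MPa
Goodman: 1/n_f = τ_a/S_se + τ_m/S_su = 35.097/371 + 59.268/1100 = 0.09460 + 0.05388 = 0.14848
n_f = 1/0.14848 = 6.735

6.73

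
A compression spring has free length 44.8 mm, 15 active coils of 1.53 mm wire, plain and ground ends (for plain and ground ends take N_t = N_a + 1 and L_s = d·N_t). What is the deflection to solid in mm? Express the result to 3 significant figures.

20.3 mm

N_t = 16; L_s = 1.53·16 = 24.48 mm
δ_solid = L₀ − L_s = 44.8 − 24.48 = 20.32 mm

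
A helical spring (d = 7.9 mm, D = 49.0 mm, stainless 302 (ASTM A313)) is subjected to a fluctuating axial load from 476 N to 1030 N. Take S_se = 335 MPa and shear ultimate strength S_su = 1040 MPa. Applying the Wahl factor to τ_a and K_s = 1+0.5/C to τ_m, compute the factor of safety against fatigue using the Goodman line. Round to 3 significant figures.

2.18

C = D/d = 49.0/7.9 = 6.2025; K_W = (4C−1)/(4C−4)+0.615/C = 1.2433; K_s = 1+0.5/C = 1.0806
F_a = (F_max−F_min)/2 = 277 N; F_m = (F_max+F_min)/2 = 753 N
τ_a = K_W·8F_aD/(πd³) = 1.2433 × 70.103 = 87.16 MPa
τ_m = K_s·8F_mD/(πd³) = 1.0806 × 190.57 = 205.93 MPa
Goodman: 1/n_f = τ_a/S_se + τ_m/S_su = 87.16/335 + 205.93/1040 = 0.26018 + 0.19801 = 0.45819
n_f = 1/0.45819 = 2.183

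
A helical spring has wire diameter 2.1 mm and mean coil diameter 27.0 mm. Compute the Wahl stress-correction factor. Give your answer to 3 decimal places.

1.111

C = D/d = 27.0/2.1 = 12.8571
K_W = (4C−1)/(4C−4) + 0.615/C = 50.429/47.429 + 0.0478 = 1.1111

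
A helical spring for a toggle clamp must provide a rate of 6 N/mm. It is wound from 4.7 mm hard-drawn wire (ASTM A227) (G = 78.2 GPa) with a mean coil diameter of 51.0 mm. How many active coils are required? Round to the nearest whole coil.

N_a = Gd⁴/(8D³k) = (78.2×10³ × 4.7⁴)/(8 × 51.0³ × 6)
    = 3.81591e+07 / 6.36725e+06 = 5.993 → 6 coils

6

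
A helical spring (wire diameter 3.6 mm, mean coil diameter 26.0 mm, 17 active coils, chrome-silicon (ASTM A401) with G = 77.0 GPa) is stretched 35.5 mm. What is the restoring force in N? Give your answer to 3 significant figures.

k = Gd⁴/(8D³N_a) = (77.0×10³)(3.6⁴)/(8·26.0³·17) = 5.4106 N/mm
F = k·δ = 5.4106 × 35.5 = 192.07 N

192 N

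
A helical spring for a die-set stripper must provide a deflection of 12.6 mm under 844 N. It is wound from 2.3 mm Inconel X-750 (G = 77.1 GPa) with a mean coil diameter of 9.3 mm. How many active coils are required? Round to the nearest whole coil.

Required rate k = F/δ = 844/12.6 = 66.984 N/mm
N_a = Gd⁴/(8D³k) = (77.1×10³ × 2.3⁴)/(8 × 9.3³ × 66.984)
    = 2.15757e+06 / 431033 = 5.006 → 5 coils

5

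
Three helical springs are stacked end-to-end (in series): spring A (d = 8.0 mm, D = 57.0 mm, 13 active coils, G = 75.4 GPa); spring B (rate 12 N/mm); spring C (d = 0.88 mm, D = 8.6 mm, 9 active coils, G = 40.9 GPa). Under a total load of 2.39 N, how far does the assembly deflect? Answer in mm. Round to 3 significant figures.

4.81 mm

k_A = Gd⁴/(8D³N_a) = (75.4×10³)(8.0⁴)/(8·57.0³·13) = 16.035 N/mm
k_C = Gd⁴/(8D³N_a) = (40.9×10³)(0.88⁴)/(8·8.6³·9) = 0.53558 N/mm
Series: 1/k_eq = 1/16.035 + 1/12 + 1/0.53558 = 2.0128; k_eq = 0.49681 N/mm
δ = F/k_eq = 2.39/0.49681 = 4.8106 mm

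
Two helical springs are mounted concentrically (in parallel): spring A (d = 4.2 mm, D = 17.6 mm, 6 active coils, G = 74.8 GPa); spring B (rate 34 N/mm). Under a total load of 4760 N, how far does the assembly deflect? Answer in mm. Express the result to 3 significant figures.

38.7 mm

k_A = Gd⁴/(8D³N_a) = (74.8×10³)(4.2⁴)/(8·17.6³·6) = 88.945 N/mm
Parallel: k_eq = 88.945 + 34 = 122.94 N/mm
δ = F/k_eq = 4760/122.94 = 38.717 mm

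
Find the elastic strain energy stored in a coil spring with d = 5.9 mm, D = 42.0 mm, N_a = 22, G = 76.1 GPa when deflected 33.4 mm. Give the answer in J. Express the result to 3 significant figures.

3.94 J

k = Gd⁴/(8D³N_a) = (76.1×10³)(5.9⁴)/(8·42.0³·22) = 7.0718 N/mm
U = ½kδ² = 0.5 × 7.0718 × 33.4² = 3944.5 N·mm = 3.9445 J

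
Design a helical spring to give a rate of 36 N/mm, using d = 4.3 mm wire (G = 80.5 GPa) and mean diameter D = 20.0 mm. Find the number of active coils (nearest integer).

N_a = Gd⁴/(8D³k) = (80.5×10³ × 4.3⁴)/(8 × 20.0³ × 36)
    = 2.75213e+07 / 2.304e+06 = 11.95 → 12 coils

12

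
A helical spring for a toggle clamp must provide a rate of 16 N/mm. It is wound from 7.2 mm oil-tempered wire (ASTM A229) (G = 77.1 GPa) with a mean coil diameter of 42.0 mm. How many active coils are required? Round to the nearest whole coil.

N_a = Gd⁴/(8D³k) = (77.1×10³ × 7.2⁴)/(8 × 42.0³ × 16)
    = 2.07197e+08 / 9.48326e+06 = 21.85 → 22 coils

22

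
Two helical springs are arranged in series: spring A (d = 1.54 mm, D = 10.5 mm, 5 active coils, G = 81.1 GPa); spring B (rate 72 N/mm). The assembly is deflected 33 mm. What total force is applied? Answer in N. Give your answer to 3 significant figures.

286 N

k_A = Gd⁴/(8D³N_a) = (81.1×10³)(1.54⁴)/(8·10.5³·5) = 9.8509 N/mm
Series: 1/k_eq = 1/9.8509 + 1/72 = 0.1154; k_eq = 8.6653 N/mm
F = k_eq·δ = 8.6653·33 = 285.96 N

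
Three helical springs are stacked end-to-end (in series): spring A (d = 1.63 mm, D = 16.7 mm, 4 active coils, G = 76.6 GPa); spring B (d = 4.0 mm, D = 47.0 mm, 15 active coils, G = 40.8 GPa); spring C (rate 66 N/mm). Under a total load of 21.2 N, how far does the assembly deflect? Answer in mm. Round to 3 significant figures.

31.5 mm

k_A = Gd⁴/(8D³N_a) = (76.6×10³)(1.63⁴)/(8·16.7³·4) = 3.6281 N/mm
k_B = Gd⁴/(8D³N_a) = (40.8×10³)(4.0⁴)/(8·47.0³·15) = 0.83835 N/mm
Series: 1/k_eq = 1/3.6281 + 1/0.83835 + 1/66 = 1.4836; k_eq = 0.67404 N/mm
δ = F/k_eq = 21.2/0.67404 = 31.452 mm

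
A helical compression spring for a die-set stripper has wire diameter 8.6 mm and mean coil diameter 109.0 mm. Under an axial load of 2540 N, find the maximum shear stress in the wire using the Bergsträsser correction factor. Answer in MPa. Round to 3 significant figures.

Spring index C = D/d = 109.0/8.6 = 12.6744
K_B = (4C+2)/(4C−3) = 52.698/47.698 = 1.1048
τ₀ = 8FD/(πd³) = 8·2540·109.0/(π·8.6³) = 2.21488e+06/1998.2 = 1108.4 MPa
τ_max = K·τ₀ = 1.1048 × 1108.4 = 1224.6 MPa

1220 MPa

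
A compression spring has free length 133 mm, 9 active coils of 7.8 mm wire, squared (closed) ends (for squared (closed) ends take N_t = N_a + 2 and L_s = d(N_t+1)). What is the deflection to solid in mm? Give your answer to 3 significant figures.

39.4 mm

N_t = 11; L_s = 7.8·12 = 93.6 mm
δ_solid = L₀ − L_s = 133 − 93.6 = 39.4 mm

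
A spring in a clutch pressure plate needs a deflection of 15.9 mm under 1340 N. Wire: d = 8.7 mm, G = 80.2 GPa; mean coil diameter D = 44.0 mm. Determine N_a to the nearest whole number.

Required rate k = F/δ = 1340/15.9 = 84.277 N/mm
N_a = Gd⁴/(8D³k) = (80.2×10³ × 8.7⁴)/(8 × 44.0³ × 84.277)
    = 4.59464e+08 / 5.74322e+07 = 8 → 8 coils

8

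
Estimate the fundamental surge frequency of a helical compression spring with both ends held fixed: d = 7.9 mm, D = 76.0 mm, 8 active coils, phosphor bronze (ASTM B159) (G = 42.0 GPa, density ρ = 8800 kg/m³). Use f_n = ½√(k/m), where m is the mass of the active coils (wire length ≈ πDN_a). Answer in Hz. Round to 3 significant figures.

k = Gd⁴/(8D³N_a) = (42.0×10³)(7.9⁴)/(8·76.0³·8) = 5.8229 N/mm = 5822.9 N/m
Wire length L = πDN_a = π·76.0·8 = 1910.1 mm
m = ρ·(πd²/4)·L = 8800 × 49.017×10⁻⁶ m² × 1.9101 m = 0.82391 kg
f_n = ½√(k/m) = 0.5·√(5822.9/0.82391) = 0.5·√(7067.4) = 42.034 Hz

42.0 Hz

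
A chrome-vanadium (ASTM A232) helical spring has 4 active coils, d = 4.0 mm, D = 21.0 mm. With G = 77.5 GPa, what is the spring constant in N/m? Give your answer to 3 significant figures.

66900 N/m

k = Gd⁴/(8D³N_a) = (77.5×10³ × 4.0⁴) / (8 × 21.0³ × 4)
  = 1.984e+07 / 296352 = 66.947 N/mm = 66947 N/m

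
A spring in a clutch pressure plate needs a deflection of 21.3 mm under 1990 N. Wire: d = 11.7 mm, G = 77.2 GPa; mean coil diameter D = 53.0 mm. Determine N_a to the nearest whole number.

Required rate k = F/δ = 1990/21.3 = 93.427 N/mm
N_a = Gd⁴/(8D³k) = (77.2×10³ × 11.7⁴)/(8 × 53.0³ × 93.427)
    = 1.44664e+09 / 1.11273e+08 = 13 → 13 coils

13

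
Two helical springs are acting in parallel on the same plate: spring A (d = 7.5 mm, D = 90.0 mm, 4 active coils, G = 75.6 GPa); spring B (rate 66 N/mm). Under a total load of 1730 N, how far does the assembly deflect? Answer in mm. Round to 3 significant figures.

k_A = Gd⁴/(8D³N_a) = (75.6×10³)(7.5⁴)/(8·90.0³·4) = 10.254 N/mm
Parallel: k_eq = 10.254 + 66 = 76.254 N/mm
δ = F/k_eq = 1730/76.254 = 22.687 mm

22.7 mm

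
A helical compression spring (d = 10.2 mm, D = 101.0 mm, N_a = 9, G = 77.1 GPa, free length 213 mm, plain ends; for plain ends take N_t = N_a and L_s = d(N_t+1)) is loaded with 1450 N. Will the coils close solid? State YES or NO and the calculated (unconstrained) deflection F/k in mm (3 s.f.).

k = Gd⁴/(8D³N_a) = (77.1×10³)(10.2⁴)/(8·101.0³·9) = 11.25 N/mm
N_t = 9; L_s = 10.2·10 = 102 mm; δ_solid = L₀ − L_s = 213 − 102 = 111 mm
δ = F/k = 1450/11.25 = 128.89 mm
δ ≥ δ_solid → spring goes solid

YES, δ = 129 mm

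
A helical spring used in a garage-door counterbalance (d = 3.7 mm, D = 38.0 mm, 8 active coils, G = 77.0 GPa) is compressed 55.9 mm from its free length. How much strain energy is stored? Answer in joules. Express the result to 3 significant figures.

6.42 J

k = Gd⁴/(8D³N_a) = (77.0×10³)(3.7⁴)/(8·38.0³·8) = 4.1093 N/mm
U = ½kδ² = 0.5 × 4.1093 × 55.9² = 6420.4 N·mm = 6.4204 J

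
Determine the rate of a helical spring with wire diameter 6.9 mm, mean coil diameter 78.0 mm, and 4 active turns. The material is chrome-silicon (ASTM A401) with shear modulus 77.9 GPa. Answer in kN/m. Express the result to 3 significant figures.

k = Gd⁴/(8D³N_a) = (77.9×10³ × 6.9⁴) / (8 × 78.0³ × 4)
  = 1.76577e+08 / 1.51857e+07 = 11.628 N/mm

11.6 kN/m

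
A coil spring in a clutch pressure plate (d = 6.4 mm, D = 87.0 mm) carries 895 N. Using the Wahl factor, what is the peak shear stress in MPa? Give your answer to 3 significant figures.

Spring index C = D/d = 87.0/6.4 = 13.5938
K_W = (4C−1)/(4C−4) + 0.615/C = 53.375/50.375 + 0.0452 = 1.1048
τ₀ = 8FD/(πd³) = 8·895·87.0/(π·6.4³) = 622920/823.55 = 756.38 MPa
τ_max = K·τ₀ = 1.1048 × 756.38 = 835.65 MPa

836 MPa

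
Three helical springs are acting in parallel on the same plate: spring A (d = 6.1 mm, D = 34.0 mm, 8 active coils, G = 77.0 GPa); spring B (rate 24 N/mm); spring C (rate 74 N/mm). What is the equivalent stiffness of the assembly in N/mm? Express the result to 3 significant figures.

k_A = Gd⁴/(8D³N_a) = (77.0×10³)(6.1⁴)/(8·34.0³·8) = 42.383 N/mm
Parallel: k_eq = 42.383 + 24 + 74 = 140.38 N/mm

140 N/mm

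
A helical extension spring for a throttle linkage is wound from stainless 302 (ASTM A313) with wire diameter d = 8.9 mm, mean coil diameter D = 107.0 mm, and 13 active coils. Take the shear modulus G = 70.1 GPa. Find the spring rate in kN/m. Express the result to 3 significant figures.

3.45 kN/m

k = Gd⁴/(8D³N_a) = (70.1×10³ × 8.9⁴) / (8 × 107.0³ × 13)
  = 4.39823e+08 / 1.27404e+08 = 3.4522 N/mm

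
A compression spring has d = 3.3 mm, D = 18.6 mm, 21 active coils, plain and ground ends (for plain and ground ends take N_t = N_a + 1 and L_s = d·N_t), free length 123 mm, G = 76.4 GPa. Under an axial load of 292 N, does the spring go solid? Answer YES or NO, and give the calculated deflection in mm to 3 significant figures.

k = Gd⁴/(8D³N_a) = (76.4×10³)(3.3⁴)/(8·18.6³·21) = 8.3811 N/mm
N_t = 22; L_s = 3.3·22 = 72.6 mm; δ_solid = L₀ − L_s = 123 − 72.6 = 50.4 mm
δ = F/k = 292/8.3811 = 34.84 mm
δ < δ_solid → spring does not go solid

NO, δ = 34.8 mm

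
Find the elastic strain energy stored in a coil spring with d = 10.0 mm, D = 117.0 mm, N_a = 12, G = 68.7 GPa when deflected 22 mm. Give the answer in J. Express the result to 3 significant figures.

1.08 J

k = Gd⁴/(8D³N_a) = (68.7×10³)(10.0⁴)/(8·117.0³·12) = 4.4682 N/mm
U = ½kδ² = 0.5 × 4.4682 × 22² = 1081.3 N·mm = 1.0813 J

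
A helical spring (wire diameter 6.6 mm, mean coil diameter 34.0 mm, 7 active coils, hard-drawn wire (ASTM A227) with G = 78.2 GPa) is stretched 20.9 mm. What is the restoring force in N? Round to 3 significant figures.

k = Gd⁴/(8D³N_a) = (78.2×10³)(6.6⁴)/(8·34.0³·7) = 67.415 N/mm
F = k·δ = 67.415 × 20.9 = 1409 N

1410 N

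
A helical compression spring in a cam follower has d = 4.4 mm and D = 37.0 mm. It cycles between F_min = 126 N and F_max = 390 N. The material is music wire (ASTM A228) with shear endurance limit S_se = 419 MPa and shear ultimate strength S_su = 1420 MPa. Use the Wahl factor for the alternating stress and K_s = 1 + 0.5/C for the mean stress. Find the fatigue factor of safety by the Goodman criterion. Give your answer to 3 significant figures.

C = D/d = 37.0/4.4 = 8.4091; K_W = (4C−1)/(4C−4)+0.615/C = 1.1744; K_s = 1+0.5/C = 1.0595
F_a = (F_max−F_min)/2 = 132 N; F_m = (F_max+F_min)/2 = 258 N
τ_a = K_W·8F_aD/(πd³) = 1.1744 × 146 = 171.46 MPa
τ_m = K_s·8F_mD/(πd³) = 1.0595 × 285.37 = 302.33 MPa
Goodman: 1/n_f = τ_a/S_se + τ_m/S_su = 171.46/419 + 302.33/1420 = 0.40921 + 0.21291 = 0.62212
n_f = 1/0.62212 = 1.607

1.61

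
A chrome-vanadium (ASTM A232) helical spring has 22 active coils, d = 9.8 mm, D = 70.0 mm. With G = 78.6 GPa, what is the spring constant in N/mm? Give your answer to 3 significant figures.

k = Gd⁴/(8D³N_a) = (78.6×10³ × 9.8⁴) / (8 × 70.0³ × 22)
  = 7.24981e+08 / 6.0368e+07 = 12.009 N/mm

12.0 N/mm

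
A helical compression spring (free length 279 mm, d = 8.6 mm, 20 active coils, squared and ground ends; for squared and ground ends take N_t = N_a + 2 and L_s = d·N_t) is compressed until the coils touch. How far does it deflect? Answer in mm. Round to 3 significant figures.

N_t = 22; L_s = 8.6·22 = 189.2 mm
δ_solid = L₀ − L_s = 279 − 189.2 = 89.8 mm

89.8 mm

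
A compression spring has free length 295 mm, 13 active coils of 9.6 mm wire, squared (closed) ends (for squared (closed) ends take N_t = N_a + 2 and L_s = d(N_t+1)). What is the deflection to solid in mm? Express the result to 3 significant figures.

141 mm

N_t = 15; L_s = 9.6·16 = 153.6 mm
δ_solid = L₀ − L_s = 295 − 153.6 = 141.4 mm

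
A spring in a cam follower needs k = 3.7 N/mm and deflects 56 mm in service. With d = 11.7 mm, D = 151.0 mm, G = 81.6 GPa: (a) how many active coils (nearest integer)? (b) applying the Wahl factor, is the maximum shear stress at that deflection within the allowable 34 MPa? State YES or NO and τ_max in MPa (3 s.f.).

N_a = Gd⁴/(8D³k) = (81.6×10³)(11.7⁴)/(8·151.0³·3.7) = 15 → N_a = 15
Actual rate k = Gd⁴/(8D³·15) = 3.701 N/mm
Working load F = kδ = 3.701·56 = 207.26 N
C = 151.0/11.7 = 12.9060; K_W = (4C−1)/(4C−4)+0.615/C = 1.1106
τ_max = K_W·8FD/(πd³) = 1.1106·49.759 = 55.264 MPa
τ_max > 34 MPa → exceeds allowable

(a) 15 coils; (b) NO, τ_max = 55.3 MPa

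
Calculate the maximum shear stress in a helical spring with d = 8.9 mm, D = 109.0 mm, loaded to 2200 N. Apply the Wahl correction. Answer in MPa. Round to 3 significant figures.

967 MPa

Spring index C = D/d = 109.0/8.9 = 12.2472
K_W = (4C−1)/(4C−4) + 0.615/C = 47.989/44.989 + 0.0502 = 1.1169
τ₀ = 8FD/(πd³) = 8·2200·109.0/(π·8.9³) = 1.9184e+06/2214.7 = 866.2 MPa
τ_max = K·τ₀ = 1.1169 × 866.2 = 967.46 MPa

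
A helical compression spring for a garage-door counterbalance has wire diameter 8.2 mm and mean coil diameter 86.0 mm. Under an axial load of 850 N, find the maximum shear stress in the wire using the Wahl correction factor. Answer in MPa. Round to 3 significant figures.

384 MPa

Spring index C = D/d = 86.0/8.2 = 10.4878
K_W = (4C−1)/(4C−4) + 0.615/C = 40.951/37.951 + 0.0586 = 1.1377
τ₀ = 8FD/(πd³) = 8·850·86.0/(π·8.2³) = 584800/1732.2 = 337.61 MPa
τ_max = K·τ₀ = 1.1377 × 337.61 = 384.1 MPa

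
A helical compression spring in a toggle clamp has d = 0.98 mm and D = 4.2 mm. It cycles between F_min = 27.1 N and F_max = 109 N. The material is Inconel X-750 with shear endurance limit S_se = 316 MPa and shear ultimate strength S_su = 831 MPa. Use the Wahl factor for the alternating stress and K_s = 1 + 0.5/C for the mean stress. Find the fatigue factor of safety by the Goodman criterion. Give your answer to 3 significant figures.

0.327

C = D/d = 4.2/0.98 = 4.2857; K_W = (4C−1)/(4C−4)+0.615/C = 1.3718; K_s = 1+0.5/C = 1.1167
F_a = (F_max−F_min)/2 = 40.95 N; F_m = (F_max+F_min)/2 = 68.05 N
τ_a = K_W·8F_aD/(πd³) = 1.3718 × 465.33 = 638.33 MPa
τ_m = K_s·8F_mD/(πd³) = 1.1167 × 773.28 = 863.5 MPa
Goodman: 1/n_f = τ_a/S_se + τ_m/S_su = 638.33/316 + 863.5/831 = 2.02002 + 1.03911 = 3.0591
n_f = 1/3.0591 = 0.3269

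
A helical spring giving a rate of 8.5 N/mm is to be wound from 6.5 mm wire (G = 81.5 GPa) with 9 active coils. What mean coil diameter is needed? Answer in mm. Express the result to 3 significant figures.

61.9 mm

D = (Gd⁴/(8N_a·k))^(1/3) = (81.5×10³·6.5⁴/(8·9·8.5))^(1/3)
  = (237717)^(1/3) = 61.9469 mm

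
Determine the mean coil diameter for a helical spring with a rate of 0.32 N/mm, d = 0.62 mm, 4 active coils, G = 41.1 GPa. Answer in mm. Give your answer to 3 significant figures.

8.40 mm

D = (Gd⁴/(8N_a·k))^(1/3) = (41.1×10³·0.62⁴/(8·4·0.32))^(1/3)
  = (593.074)^(1/3) = 8.4017 mm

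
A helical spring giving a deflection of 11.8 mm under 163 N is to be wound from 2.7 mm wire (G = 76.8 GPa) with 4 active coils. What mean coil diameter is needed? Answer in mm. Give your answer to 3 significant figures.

21.0 mm

Required rate k = F/δ = 163/11.8 = 13.814 N/mm
D = (Gd⁴/(8N_a·k))^(1/3) = (76.8×10³·2.7⁴/(8·4·13.814))^(1/3)
  = (9233.38)^(1/3) = 20.9791 mm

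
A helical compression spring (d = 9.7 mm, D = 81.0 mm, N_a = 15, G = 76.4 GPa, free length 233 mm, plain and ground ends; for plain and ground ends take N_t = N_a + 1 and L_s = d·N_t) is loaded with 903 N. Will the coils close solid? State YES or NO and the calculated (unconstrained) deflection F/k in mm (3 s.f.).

k = Gd⁴/(8D³N_a) = (76.4×10³)(9.7⁴)/(8·81.0³·15) = 10.606 N/mm
N_t = 16; L_s = 9.7·16 = 155.2 mm; δ_solid = L₀ − L_s = 233 − 155.2 = 77.8 mm
δ = F/k = 903/10.606 = 85.142 mm
δ ≥ δ_solid → spring goes solid

YES, δ = 85.1 mm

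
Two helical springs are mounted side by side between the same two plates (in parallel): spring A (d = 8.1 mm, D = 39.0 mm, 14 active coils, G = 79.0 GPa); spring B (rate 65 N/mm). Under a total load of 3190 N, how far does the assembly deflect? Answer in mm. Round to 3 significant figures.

27.5 mm

k_A = Gd⁴/(8D³N_a) = (79.0×10³)(8.1⁴)/(8·39.0³·14) = 51.186 N/mm
Parallel: k_eq = 51.186 + 65 = 116.19 N/mm
δ = F/k_eq = 3190/116.19 = 27.456 mm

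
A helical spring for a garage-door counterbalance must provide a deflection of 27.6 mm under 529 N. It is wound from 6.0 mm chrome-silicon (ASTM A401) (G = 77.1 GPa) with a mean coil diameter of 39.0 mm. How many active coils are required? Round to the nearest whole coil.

11

Required rate k = F/δ = 529/27.6 = 19.167 N/mm
N_a = Gd⁴/(8D³k) = (77.1×10³ × 6.0⁴)/(8 × 39.0³ × 19.167)
    = 9.99216e+07 / 9.09558e+06 = 10.99 → 11 coils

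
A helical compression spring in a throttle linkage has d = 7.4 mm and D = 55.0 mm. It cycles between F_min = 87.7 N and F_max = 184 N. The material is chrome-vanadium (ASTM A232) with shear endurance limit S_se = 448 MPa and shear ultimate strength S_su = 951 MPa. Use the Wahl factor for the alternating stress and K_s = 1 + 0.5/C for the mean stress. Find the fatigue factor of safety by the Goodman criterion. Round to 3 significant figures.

C = D/d = 55.0/7.4 = 7.4324; K_W = (4C−1)/(4C−4)+0.615/C = 1.1993; K_s = 1+0.5/C = 1.0673
F_a = (F_max−F_min)/2 = 48.15 N; F_m = (F_max+F_min)/2 = 135.85 N
τ_a = K_W·8F_aD/(πd³) = 1.1993 × 16.642 = 19.959 MPa
τ_m = K_s·8F_mD/(πd³) = 1.0673 × 46.953 = 50.112 MPa
Goodman: 1/n_f = τ_a/S_se + τ_m/S_su = 19.959/448 + 50.112/951 = 0.04455 + 0.05269 = 0.097246
n_f = 1/0.097246 = 10.28

10.3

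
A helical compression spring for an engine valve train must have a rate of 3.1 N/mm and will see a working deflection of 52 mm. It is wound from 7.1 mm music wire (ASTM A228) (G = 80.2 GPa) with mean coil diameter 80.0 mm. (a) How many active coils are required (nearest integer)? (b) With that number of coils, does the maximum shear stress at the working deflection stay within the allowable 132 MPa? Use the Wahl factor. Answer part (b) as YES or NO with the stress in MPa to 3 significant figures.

(a) 16 coils; (b) YES, τ_max = 104 MPa

N_a = Gd⁴/(8D³k) = (80.2×10³)(7.1⁴)/(8·80.0³·3.1) = 16.05 → N_a = 16
Actual rate k = Gd⁴/(8D³·16) = 3.1098 N/mm
Working load F = kδ = 3.1098·52 = 161.71 N
C = 80.0/7.1 = 11.2676; K_W = (4C−1)/(4C−4)+0.615/C = 1.1276
τ_max = K_W·8FD/(πd³) = 1.1276·92.042 = 103.79 MPa
τ_max ≤ 132 MPa → acceptable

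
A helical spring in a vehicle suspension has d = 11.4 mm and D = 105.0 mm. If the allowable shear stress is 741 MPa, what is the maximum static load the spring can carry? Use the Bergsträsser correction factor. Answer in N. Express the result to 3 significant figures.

C = D/d = 105.0/11.4 = 9.2105
K_B = (4C+2)/(4C−3) = 38.842/33.842 = 1.1477
τ_max = K·8FD/(πd³) → F_max = τ_allow·πd³/(8DK)
F_max = 741·π·11.4³/(8·105.0·1.1477) = 3.4489e+06/964.11 = 3577.3 N

3580 N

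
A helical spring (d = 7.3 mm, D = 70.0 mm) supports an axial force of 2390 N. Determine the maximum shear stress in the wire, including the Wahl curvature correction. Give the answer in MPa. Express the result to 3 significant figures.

1260 MPa

Spring index C = D/d = 70.0/7.3 = 9.5890
K_W = (4C−1)/(4C−4) + 0.615/C = 37.356/34.356 + 0.0641 = 1.1515
τ₀ = 8FD/(πd³) = 8·2390·70.0/(π·7.3³) = 1.3384e+06/1222.1 = 1095.1 MPa
τ_max = K·τ₀ = 1.1515 × 1095.1 = 1261 MPa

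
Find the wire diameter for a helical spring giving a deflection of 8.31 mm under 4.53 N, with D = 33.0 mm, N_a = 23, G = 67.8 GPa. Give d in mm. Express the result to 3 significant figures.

Required rate k = F/δ = 4.53/8.31 = 0.54513 N/mm
d = (8D³N_a·k / G)^(1/4) = (8·33.0³·23·0.54513 / (67.8×10³))^0.25
  = (53.165)^0.25 = 2.7003 mm

2.70 mm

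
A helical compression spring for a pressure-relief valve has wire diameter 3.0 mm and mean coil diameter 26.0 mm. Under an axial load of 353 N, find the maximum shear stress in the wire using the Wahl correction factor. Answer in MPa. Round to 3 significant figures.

1010 MPa

Spring index C = D/d = 26.0/3.0 = 8.6667
K_W = (4C−1)/(4C−4) + 0.615/C = 33.667/30.667 + 0.0710 = 1.1688
τ₀ = 8FD/(πd³) = 8·353·26.0/(π·3.0³) = 73424/84.823 = 865.61 MPa
τ_max = K·τ₀ = 1.1688 × 865.61 = 1011.7 MPa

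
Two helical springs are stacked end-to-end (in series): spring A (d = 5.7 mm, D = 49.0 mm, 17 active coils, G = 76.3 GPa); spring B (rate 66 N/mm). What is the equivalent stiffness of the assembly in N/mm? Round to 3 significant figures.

k_A = Gd⁴/(8D³N_a) = (76.3×10³)(5.7⁴)/(8·49.0³·17) = 5.0338 N/mm
Series: 1/k_eq = 1/5.0338 + 1/66 = 0.21381; k_eq = 4.6771 N/mm

4.68 N/mm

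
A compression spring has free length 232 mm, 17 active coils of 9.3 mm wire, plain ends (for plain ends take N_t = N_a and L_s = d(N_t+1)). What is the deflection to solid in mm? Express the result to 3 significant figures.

64.6 mm

N_t = 17; L_s = 9.3·18 = 167.4 mm
δ_solid = L₀ − L_s = 232 − 167.4 = 64.6 mm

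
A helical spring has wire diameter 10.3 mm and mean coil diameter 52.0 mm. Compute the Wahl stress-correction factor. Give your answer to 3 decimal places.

C = D/d = 52.0/10.3 = 5.0485
K_W = (4C−1)/(4C−4) + 0.615/C = 19.194/16.194 + 0.1218 = 1.3071

1.307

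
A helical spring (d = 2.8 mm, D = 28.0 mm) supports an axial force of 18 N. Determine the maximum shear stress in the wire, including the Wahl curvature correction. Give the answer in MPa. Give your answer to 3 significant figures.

Spring index C = D/d = 28.0/2.8 = 10.0000
K_W = (4C−1)/(4C−4) + 0.615/C = 39.000/36.000 + 0.0615 = 1.1448
τ₀ = 8FD/(πd³) = 8·18·28.0/(π·2.8³) = 4032/68.964 = 58.465 MPa
τ_max = K·τ₀ = 1.1448 × 58.465 = 66.933 MPa

66.9 MPa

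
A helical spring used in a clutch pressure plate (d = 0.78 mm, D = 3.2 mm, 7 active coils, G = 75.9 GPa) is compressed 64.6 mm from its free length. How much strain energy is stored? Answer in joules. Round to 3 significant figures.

k = Gd⁴/(8D³N_a) = (75.9×10³)(0.78⁴)/(8·3.2³·7) = 15.31 N/mm
U = ½kδ² = 0.5 × 15.31 × 64.6² = 31946 N·mm = 31.946 J

31.9 J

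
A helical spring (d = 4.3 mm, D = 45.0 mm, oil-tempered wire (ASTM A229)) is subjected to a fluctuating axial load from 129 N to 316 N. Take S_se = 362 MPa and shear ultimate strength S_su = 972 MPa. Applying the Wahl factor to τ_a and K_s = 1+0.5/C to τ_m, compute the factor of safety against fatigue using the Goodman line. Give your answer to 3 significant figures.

1.30

C = D/d = 45.0/4.3 = 10.4651; K_W = (4C−1)/(4C−4)+0.615/C = 1.1380; K_s = 1+0.5/C = 1.0478
F_a = (F_max−F_min)/2 = 93.5 N; F_m = (F_max+F_min)/2 = 222.5 N
τ_a = K_W·8F_aD/(πd³) = 1.1380 × 134.76 = 153.36 MPa
τ_m = K_s·8F_mD/(πd³) = 1.0478 × 320.68 = 336.01 MPa
Goodman: 1/n_f = τ_a/S_se + τ_m/S_su = 153.36/362 + 336.01/972 = 0.42364 + 0.34568 = 0.76932
n_f = 1/0.76932 = 1.3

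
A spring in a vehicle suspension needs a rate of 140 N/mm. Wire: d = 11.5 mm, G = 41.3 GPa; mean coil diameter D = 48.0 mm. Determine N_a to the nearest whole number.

6

N_a = Gd⁴/(8D³k) = (41.3×10³ × 11.5⁴)/(8 × 48.0³ × 140)
    = 7.2234e+08 / 1.23863e+08 = 5.832 → 6 coils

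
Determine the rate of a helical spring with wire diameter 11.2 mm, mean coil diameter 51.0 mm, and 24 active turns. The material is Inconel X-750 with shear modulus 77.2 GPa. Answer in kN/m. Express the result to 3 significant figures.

47.7 kN/m

k = Gd⁴/(8D³N_a) = (77.2×10³ × 11.2⁴) / (8 × 51.0³ × 24)
  = 1.21476e+09 / 2.5469e+07 = 47.696 N/mm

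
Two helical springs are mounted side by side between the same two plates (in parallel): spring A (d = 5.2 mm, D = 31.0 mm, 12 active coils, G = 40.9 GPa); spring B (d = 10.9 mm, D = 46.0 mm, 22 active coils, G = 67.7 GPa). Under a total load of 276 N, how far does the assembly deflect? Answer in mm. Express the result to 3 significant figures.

k_A = Gd⁴/(8D³N_a) = (40.9×10³)(5.2⁴)/(8·31.0³·12) = 10.456 N/mm
k_B = Gd⁴/(8D³N_a) = (67.7×10³)(10.9⁴)/(8·46.0³·22) = 55.784 N/mm
Parallel: k_eq = 10.456 + 55.784 = 66.24 N/mm
δ = F/k_eq = 276/66.24 = 4.1667 mm

4.17 mm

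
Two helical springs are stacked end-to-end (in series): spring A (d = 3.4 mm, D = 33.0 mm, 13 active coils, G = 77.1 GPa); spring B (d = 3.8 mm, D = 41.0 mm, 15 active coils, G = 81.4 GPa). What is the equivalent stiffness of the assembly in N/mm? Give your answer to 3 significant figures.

k_A = Gd⁴/(8D³N_a) = (77.1×10³)(3.4⁴)/(8·33.0³·13) = 2.7567 N/mm
k_B = Gd⁴/(8D³N_a) = (81.4×10³)(3.8⁴)/(8·41.0³·15) = 2.0522 N/mm
Series: 1/k_eq = 1/2.7567 + 1/2.0522 = 0.85002; k_eq = 1.1764 N/mm

1.18 N/mm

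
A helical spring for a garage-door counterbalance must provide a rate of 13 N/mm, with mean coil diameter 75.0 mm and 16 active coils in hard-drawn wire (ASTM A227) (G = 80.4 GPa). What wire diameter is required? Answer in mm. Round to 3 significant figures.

d = (8D³N_a·k / G)^(1/4) = (8·75.0³·16·13 / (80.4×10³))^0.25
  = (8731.3)^0.25 = 9.6665 mm

9.67 mm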